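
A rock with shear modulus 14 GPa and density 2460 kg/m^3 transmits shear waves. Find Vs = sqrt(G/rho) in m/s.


Convert G to Pa: G = 14e9 Pa
Compute G/rho = 14e9 / 2460 = 5691056.9106
Vs = sqrt(5691056.9106) = 2385.59 m/s

2385.59


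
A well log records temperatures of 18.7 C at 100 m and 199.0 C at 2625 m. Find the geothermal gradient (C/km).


dT = 199.0 - 18.7 = 180.3 C
dz = 2625 - 100 = 2525 m
gradient = dT/dz * 1000 = 180.3/2525 * 1000 = 71.4059 C/km

71.4059


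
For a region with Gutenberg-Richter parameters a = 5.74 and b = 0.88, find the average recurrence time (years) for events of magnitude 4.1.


log10(N) = 5.74 - 0.88*4.1 = 2.132
N = 10^2.132 = 135.518941
T = 1/N = 1/135.518941 = 0.0074 years

0.0074


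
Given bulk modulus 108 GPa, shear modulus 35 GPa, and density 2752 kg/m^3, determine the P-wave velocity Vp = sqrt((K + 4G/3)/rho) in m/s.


First compute the effective modulus:
K + 4G/3 = 108e9 + 4*35e9/3 = 154666666666.67 Pa
Then divide by density:
154666666666.67 / 2752 = 56201550.3876 Pa/(kg/m^3)
Take the square root:
Vp = sqrt(56201550.3876) = 7496.77 m/s

7496.77


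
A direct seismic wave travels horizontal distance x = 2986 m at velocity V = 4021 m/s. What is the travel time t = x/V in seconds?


t = x / V
= 2986 / 4021
= 0.7426 s

0.7426


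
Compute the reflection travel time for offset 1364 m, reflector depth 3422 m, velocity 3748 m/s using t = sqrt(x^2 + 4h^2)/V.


x^2 + 4h^2 = 1364^2 + 4*3422^2 = 1860496 + 46840336 = 48700832
sqrt(48700832) = 6978.5981
t = 6978.5981 / 3748 = 1.862 s

1.862


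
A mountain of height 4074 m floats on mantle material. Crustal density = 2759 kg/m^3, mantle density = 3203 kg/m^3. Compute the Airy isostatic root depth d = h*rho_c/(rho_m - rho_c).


rho_m - rho_c = 3203 - 2759 = 444
d = 4074 * 2759 / 444
= 11240166 / 444
= 25315.69 m

25315.69


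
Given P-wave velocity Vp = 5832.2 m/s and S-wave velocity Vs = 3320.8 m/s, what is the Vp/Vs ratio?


Vp/Vs = 5832.2 / 3320.8
= 1.7563

1.7563


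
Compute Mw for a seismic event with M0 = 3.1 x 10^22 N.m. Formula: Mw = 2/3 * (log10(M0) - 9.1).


log10(M0) = log10(3.1 x 10^22) = 22.4914
Mw = 2/3 * (22.4914 - 9.1)
= 2/3 * 13.3914
= 8.93

8.93


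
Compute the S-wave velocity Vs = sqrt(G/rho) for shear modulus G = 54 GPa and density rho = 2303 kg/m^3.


Convert G to Pa: G = 54e9 Pa
Compute G/rho = 54e9 / 2303 = 23447676.9431
Vs = sqrt(23447676.9431) = 4842.28 m/s

4842.28


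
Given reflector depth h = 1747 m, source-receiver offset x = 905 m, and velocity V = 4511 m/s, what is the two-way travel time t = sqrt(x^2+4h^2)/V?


x^2 + 4h^2 = 905^2 + 4*1747^2 = 819025 + 12208036 = 13027061
sqrt(13027061) = 3609.302
t = 3609.302 / 4511 = 0.8001 s

0.8001


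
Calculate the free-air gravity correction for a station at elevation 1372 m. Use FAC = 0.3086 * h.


FAC = 0.3086 * h
= 0.3086 * 1372
= 423.3992 mGal

423.3992


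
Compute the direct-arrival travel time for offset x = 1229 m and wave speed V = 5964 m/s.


t = x / V
= 1229 / 5964
= 0.2061 s

0.2061


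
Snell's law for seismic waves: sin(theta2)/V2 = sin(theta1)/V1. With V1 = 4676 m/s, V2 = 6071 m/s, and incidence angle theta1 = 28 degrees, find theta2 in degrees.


sin(theta1) = sin(28 deg) = 0.469472
sin(theta2) = V2/V1 * sin(theta1) = 6071/4676 * 0.469472 = 0.60953
theta2 = arcsin(0.60953) = 37.5555 degrees

37.5555


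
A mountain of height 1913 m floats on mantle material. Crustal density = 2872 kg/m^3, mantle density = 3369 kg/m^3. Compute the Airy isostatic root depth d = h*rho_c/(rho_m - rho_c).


rho_m - rho_c = 3369 - 2872 = 497
d = 1913 * 2872 / 497
= 5494136 / 497
= 11054.6 m

11054.6


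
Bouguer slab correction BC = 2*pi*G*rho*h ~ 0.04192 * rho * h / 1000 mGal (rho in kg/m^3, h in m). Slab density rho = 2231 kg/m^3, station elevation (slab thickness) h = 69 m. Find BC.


BC = 0.04192 * rho * h / 1000
= 0.04192 * 2231 * 69 / 1000
= 6.4531 mGal

6.4531


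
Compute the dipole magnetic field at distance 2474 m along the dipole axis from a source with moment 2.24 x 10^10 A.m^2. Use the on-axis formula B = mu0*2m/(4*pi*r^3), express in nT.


m = 2.24 x 10^10 = 22400000000 A.m^2
2m = 44800000000 A.m^2
r^3 = 2474^3 = 15142552424
B = (4pi*10^-7) * 44800000000 / (4*pi * 15142552424) * 1e9
= 56297.340352 / 190286925807.35 * 1e9
= 295.855 nT

295.855


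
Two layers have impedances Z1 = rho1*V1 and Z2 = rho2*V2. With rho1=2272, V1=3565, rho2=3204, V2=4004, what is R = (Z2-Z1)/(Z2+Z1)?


Z1 = 2272 * 3565 = 8099680
Z2 = 3204 * 4004 = 12828816
R = (12828816 - 8099680) / (12828816 + 8099680) = 4729136 / 20928496 = 0.226

0.226


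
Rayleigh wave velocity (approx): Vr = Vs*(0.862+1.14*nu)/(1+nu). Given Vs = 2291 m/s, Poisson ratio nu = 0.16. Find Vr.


Numerator factor = 0.862 + 1.14*0.16 = 1.0444
Denominator = 1 + 0.16 = 1.16
Vr = 2291 * 1.0444 / 1.16 = 2062.69 m/s

2062.69


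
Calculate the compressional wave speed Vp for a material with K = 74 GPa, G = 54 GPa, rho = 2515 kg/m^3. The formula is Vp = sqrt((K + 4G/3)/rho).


First compute the effective modulus:
K + 4G/3 = 74e9 + 4*54e9/3 = 146000000000.0 Pa
Then divide by density:
146000000000.0 / 2515 = 58051689.8608 Pa/(kg/m^3)
Take the square root:
Vp = sqrt(58051689.8608) = 7619.17 m/s

7619.17


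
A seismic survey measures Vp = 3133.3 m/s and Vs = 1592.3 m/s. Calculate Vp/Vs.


Vp/Vs = 3133.3 / 1592.3
= 1.9678

1.9678


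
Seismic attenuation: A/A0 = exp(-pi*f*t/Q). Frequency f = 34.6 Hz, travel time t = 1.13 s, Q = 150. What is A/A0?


pi*f*t/Q = pi*34.6*1.13/150 = 0.818867
A/A0 = exp(-0.818867) = 0.440931

0.440931


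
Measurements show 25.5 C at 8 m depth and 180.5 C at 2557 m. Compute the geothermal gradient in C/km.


dT = 180.5 - 25.5 = 155.0 C
dz = 2557 - 8 = 2549 m
gradient = dT/dz * 1000 = 155.0/2549 * 1000 = 60.8082 C/km

60.8082


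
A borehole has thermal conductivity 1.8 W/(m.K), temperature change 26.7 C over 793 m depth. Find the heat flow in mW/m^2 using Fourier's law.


q = k * dT / dz * 1000
= 1.8 * 26.7 / 793 * 1000
= 0.060605 * 1000
= 60.6053 mW/m^2

60.6053


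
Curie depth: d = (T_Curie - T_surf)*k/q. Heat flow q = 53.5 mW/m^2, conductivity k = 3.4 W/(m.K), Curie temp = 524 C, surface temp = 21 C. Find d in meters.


T_Curie - T_surf = 524 - 21 = 503 C
Convert q to W/m^2: 53.5 mW/m^2 = 0.0535 W/m^2
d = 503 * 3.4 / 0.0535 = 31966.36 m

31966.36


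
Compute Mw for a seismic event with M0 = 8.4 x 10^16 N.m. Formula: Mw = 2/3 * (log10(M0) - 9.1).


log10(M0) = log10(8.4 x 10^16) = 16.9243
Mw = 2/3 * (16.9243 - 9.1)
= 2/3 * 7.8243
= 5.22

5.22


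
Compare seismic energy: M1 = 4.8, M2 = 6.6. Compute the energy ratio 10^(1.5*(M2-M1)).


M2 - M1 = 6.6 - 4.8 = 1.8
1.5 * 1.8 = 2.7
ratio = 10^2.7 = 501.19

501.19


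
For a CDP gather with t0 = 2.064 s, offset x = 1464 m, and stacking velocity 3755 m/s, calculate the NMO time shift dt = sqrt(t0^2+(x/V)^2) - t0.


x/Vnmo = 1464/3755 = 0.38988
(x/Vnmo)^2 = 0.152007
t0^2 = 4.260096
sqrt(4.260096 + 0.152007) = 2.100501
dt = 2.100501 - 2.064 = 0.036501

0.036501


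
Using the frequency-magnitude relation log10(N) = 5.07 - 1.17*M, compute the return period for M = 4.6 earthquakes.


log10(N) = 5.07 - 1.17*4.6 = -0.312
N = 10^-0.312 = 0.487528
T = 1/N = 1/0.487528 = 2.0512 years

2.0512


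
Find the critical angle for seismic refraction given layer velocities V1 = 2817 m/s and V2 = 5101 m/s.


V1/V2 = 2817/5101 = 0.552245
theta_c = arcsin(0.552245) = 33.5211 degrees

33.5211


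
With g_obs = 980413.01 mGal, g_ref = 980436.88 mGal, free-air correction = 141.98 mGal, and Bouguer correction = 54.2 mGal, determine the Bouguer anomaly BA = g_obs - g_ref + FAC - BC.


BA = g_obs - g_ref + FAC - BC
= 980413.01 - 980436.88 + 141.98 - 54.2
= 63.91 mGal

63.91


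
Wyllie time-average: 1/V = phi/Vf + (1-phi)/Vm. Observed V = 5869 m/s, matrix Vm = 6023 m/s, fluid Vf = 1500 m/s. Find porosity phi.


1/V - 1/Vm = 1/5869 - 1/6023 = 4.36e-06
1/Vf - 1/Vm = 1/1500 - 1/6023 = 0.00050064
phi = 4.36e-06 / 0.00050064 = 0.0087

0.0087


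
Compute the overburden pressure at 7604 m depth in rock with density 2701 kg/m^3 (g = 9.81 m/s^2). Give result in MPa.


P = rho * g * z / 1e6
= 2701 * 9.81 * 7604 / 1e6
= 201481743.24 / 1e6
= 201.4817 MPa

201.4817


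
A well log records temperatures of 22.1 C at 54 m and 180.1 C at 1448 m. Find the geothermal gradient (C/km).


dT = 180.1 - 22.1 = 158.0 C
dz = 1448 - 54 = 1394 m
gradient = dT/dz * 1000 = 158.0/1394 * 1000 = 113.3429 C/km

113.3429


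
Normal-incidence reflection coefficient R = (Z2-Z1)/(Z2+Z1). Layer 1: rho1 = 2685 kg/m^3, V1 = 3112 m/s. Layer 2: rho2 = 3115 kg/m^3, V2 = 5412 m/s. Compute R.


Z1 = 2685 * 3112 = 8355720
Z2 = 3115 * 5412 = 16858380
R = (16858380 - 8355720) / (16858380 + 8355720) = 8502660 / 25214100 = 0.3372

0.3372


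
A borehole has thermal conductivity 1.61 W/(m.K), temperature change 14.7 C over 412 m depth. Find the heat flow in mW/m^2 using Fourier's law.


q = k * dT / dz * 1000
= 1.61 * 14.7 / 412 * 1000
= 0.057444 * 1000
= 57.4442 mW/m^2

57.4442


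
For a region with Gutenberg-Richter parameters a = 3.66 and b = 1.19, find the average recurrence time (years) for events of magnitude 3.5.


log10(N) = 3.66 - 1.19*3.5 = -0.505
N = 10^-0.505 = 0.312608
T = 1/N = 1/0.312608 = 3.1989 years

3.1989


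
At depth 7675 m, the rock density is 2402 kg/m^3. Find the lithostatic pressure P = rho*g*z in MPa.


P = rho * g * z / 1e6
= 2402 * 9.81 * 7675 / 1e6
= 180850783.5 / 1e6
= 180.8508 MPa

180.8508


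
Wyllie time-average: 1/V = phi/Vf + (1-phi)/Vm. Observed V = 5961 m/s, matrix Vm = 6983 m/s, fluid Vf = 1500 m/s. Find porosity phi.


1/V - 1/Vm = 1/5961 - 1/6983 = 2.455e-05
1/Vf - 1/Vm = 1/1500 - 1/6983 = 0.00052346
phi = 2.455e-05 / 0.00052346 = 0.0469

0.0469


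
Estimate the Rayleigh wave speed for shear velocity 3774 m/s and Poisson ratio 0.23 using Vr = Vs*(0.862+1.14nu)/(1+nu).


Numerator factor = 0.862 + 1.14*0.23 = 1.1242
Denominator = 1 + 0.23 = 1.23
Vr = 3774 * 1.1242 / 1.23 = 3449.37 m/s

3449.37


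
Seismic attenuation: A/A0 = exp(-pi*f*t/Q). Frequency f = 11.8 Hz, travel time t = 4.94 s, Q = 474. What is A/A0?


pi*f*t/Q = pi*11.8*4.94/474 = 0.38635
A/A0 = exp(-0.38635) = 0.679533

0.679533


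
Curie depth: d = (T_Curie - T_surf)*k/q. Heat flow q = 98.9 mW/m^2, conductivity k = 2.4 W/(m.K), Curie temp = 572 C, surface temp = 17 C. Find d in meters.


T_Curie - T_surf = 572 - 17 = 555 C
Convert q to W/m^2: 98.9 mW/m^2 = 0.0989 W/m^2
d = 555 * 2.4 / 0.0989 = 13468.15 m

13468.15


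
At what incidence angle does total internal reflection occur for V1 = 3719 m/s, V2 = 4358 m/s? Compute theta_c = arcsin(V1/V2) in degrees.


V1/V2 = 3719/4358 = 0.853373
theta_c = arcsin(0.853373) = 58.5805 degrees

58.5805


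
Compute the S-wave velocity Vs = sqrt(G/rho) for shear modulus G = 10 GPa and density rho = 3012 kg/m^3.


Convert G to Pa: G = 10e9 Pa
Compute G/rho = 10e9 / 3012 = 3320053.1208
Vs = sqrt(3320053.1208) = 1822.1 m/s

1822.1


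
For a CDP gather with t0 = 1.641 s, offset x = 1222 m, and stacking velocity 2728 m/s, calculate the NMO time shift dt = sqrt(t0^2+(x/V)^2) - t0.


x/Vnmo = 1222/2728 = 0.447947
(x/Vnmo)^2 = 0.200657
t0^2 = 2.692881
sqrt(2.692881 + 0.200657) = 1.70104
dt = 1.70104 - 1.641 = 0.06004

0.06004


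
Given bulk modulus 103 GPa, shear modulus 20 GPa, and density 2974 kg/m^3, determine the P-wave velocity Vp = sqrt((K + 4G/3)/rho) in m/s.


First compute the effective modulus:
K + 4G/3 = 103e9 + 4*20e9/3 = 129666666666.67 Pa
Then divide by density:
129666666666.67 / 2974 = 43600089.666 Pa/(kg/m^3)
Take the square root:
Vp = sqrt(43600089.666) = 6603.04 m/s

6603.04


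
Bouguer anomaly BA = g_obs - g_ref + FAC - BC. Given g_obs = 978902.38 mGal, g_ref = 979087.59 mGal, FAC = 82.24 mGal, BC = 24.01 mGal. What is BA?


BA = g_obs - g_ref + FAC - BC
= 978902.38 - 979087.59 + 82.24 - 24.01
= -126.98 mGal

-126.98


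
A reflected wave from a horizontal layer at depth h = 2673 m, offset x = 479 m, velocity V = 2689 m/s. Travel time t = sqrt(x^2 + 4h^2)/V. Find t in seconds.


x^2 + 4h^2 = 479^2 + 4*2673^2 = 229441 + 28579716 = 28809157
sqrt(28809157) = 5367.4162
t = 5367.4162 / 2689 = 1.9961 s

1.9961


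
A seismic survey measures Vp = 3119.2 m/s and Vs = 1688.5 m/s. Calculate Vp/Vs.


Vp/Vs = 3119.2 / 1688.5
= 1.8473

1.8473


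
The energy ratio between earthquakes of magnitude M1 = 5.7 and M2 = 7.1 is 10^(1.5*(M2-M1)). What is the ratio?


M2 - M1 = 7.1 - 5.7 = 1.4
1.5 * 1.4 = 2.1
ratio = 10^2.1 = 125.89

125.89


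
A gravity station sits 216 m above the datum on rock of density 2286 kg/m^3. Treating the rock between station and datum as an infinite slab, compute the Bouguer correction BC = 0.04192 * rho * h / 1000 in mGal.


BC = 0.04192 * rho * h / 1000
= 0.04192 * 2286 * 216 / 1000
= 20.6991 mGal

20.6991


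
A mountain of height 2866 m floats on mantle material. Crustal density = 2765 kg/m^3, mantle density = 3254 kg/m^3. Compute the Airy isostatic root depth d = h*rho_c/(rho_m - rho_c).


rho_m - rho_c = 3254 - 2765 = 489
d = 2866 * 2765 / 489
= 7924490 / 489
= 16205.5 m

16205.5


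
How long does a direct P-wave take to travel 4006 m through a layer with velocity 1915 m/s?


t = x / V
= 4006 / 1915
= 2.0919 s

2.0919


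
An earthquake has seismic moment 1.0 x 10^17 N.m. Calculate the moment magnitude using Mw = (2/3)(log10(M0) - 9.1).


log10(M0) = log10(1.0 x 10^17) = 17.0
Mw = 2/3 * (17.0 - 9.1)
= 2/3 * 7.9
= 5.27

5.27


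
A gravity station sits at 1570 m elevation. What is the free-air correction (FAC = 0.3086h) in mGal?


FAC = 0.3086 * h
= 0.3086 * 1570
= 484.502 mGal

484.502


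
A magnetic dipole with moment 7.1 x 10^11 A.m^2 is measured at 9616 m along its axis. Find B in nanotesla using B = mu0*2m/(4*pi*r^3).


m = 7.1 x 10^11 = 710000000000 A.m^2
2m = 1420000000000 A.m^2
r^3 = 9616^3 = 889167056896
B = (4pi*10^-7) * 1420000000000 / (4*pi * 889167056896) * 1e9
= 1784424.627239 / 11173602775034.12 * 1e9
= 159.7 nT

159.7


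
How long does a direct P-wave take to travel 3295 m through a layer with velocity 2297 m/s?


t = x / V
= 3295 / 2297
= 1.4345 s

1.4345


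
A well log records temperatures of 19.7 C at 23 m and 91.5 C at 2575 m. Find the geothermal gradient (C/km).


dT = 91.5 - 19.7 = 71.8 C
dz = 2575 - 23 = 2552 m
gradient = dT/dz * 1000 = 71.8/2552 * 1000 = 28.1348 C/km

28.1348


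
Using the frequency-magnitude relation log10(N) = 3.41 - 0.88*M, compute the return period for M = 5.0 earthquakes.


log10(N) = 3.41 - 0.88*5.0 = -0.99
N = 10^-0.99 = 0.102329
T = 1/N = 1/0.102329 = 9.7724 years

9.7724


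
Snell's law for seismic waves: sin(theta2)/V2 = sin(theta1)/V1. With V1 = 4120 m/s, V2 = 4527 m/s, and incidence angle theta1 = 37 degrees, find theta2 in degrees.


sin(theta1) = sin(37 deg) = 0.601815
sin(theta2) = V2/V1 * sin(theta1) = 4527/4120 * 0.601815 = 0.661266
theta2 = arcsin(0.661266) = 41.3965 degrees

41.3965


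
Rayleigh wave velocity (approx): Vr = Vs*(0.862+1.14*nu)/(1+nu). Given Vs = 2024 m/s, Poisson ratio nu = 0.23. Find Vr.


Numerator factor = 0.862 + 1.14*0.23 = 1.1242
Denominator = 1 + 0.23 = 1.23
Vr = 2024 * 1.1242 / 1.23 = 1849.9 m/s

1849.9


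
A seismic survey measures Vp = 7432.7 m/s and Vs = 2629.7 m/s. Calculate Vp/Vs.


Vp/Vs = 7432.7 / 2629.7
= 2.8264

2.8264


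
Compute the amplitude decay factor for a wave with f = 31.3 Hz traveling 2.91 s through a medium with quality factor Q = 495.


pi*f*t/Q = pi*31.3*2.91/495 = 0.578072
A/A0 = exp(-0.578072) = 0.560979

0.560979


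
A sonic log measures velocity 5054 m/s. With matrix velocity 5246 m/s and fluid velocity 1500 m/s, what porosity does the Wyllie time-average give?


1/V - 1/Vm = 1/5054 - 1/5246 = 7.24e-06
1/Vf - 1/Vm = 1/1500 - 1/5246 = 0.00047605
phi = 7.24e-06 / 0.00047605 = 0.0152

0.0152


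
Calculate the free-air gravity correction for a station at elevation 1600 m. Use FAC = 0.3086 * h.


FAC = 0.3086 * h
= 0.3086 * 1600
= 493.76 mGal

493.76


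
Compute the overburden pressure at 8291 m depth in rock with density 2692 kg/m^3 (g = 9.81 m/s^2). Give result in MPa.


P = rho * g * z / 1e6
= 2692 * 9.81 * 8291 / 1e6
= 218953039.32 / 1e6
= 218.953 MPa

218.953


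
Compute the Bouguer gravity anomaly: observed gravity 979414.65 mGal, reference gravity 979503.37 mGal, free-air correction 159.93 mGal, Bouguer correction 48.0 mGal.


BA = g_obs - g_ref + FAC - BC
= 979414.65 - 979503.37 + 159.93 - 48.0
= 23.21 mGal

23.21


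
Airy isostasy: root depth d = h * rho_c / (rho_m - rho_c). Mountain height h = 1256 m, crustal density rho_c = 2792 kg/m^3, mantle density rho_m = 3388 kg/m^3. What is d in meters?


rho_m - rho_c = 3388 - 2792 = 596
d = 1256 * 2792 / 596
= 3506752 / 596
= 5883.81 m

5883.81


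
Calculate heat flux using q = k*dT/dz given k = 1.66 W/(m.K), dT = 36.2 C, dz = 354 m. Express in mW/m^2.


q = k * dT / dz * 1000
= 1.66 * 36.2 / 354 * 1000
= 0.169751 * 1000
= 169.7514 mW/m^2

169.7514


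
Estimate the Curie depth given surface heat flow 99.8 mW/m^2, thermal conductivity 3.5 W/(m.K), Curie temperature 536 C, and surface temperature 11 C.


T_Curie - T_surf = 536 - 11 = 525 C
Convert q to W/m^2: 99.8 mW/m^2 = 0.0998 W/m^2
d = 525 * 3.5 / 0.0998 = 18411.82 m

18411.82


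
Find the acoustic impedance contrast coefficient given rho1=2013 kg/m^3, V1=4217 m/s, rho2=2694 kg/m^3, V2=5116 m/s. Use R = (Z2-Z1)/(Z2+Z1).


Z1 = 2013 * 4217 = 8488821
Z2 = 2694 * 5116 = 13782504
R = (13782504 - 8488821) / (13782504 + 8488821) = 5293683 / 22271325 = 0.2377

0.2377


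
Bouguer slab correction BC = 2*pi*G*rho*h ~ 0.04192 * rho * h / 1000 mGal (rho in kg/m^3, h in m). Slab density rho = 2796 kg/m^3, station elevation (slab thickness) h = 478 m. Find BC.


BC = 0.04192 * rho * h / 1000
= 0.04192 * 2796 * 478 / 1000
= 56.0256 mGal

56.0256


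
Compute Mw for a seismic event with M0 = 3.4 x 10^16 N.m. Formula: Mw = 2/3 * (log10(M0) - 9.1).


log10(M0) = log10(3.4 x 10^16) = 16.5315
Mw = 2/3 * (16.5315 - 9.1)
= 2/3 * 7.4315
= 4.95

4.95


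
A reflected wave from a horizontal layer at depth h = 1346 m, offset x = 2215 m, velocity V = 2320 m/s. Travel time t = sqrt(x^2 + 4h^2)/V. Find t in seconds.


x^2 + 4h^2 = 2215^2 + 4*1346^2 = 4906225 + 7246864 = 12153089
sqrt(12153089) = 3486.1281
t = 3486.1281 / 2320 = 1.5026 s

1.5026


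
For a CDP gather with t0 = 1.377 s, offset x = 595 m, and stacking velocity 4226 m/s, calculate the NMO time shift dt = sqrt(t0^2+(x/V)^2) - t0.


x/Vnmo = 595/4226 = 0.140795
(x/Vnmo)^2 = 0.019823
t0^2 = 1.896129
sqrt(1.896129 + 0.019823) = 1.384179
dt = 1.384179 - 1.377 = 0.007179

0.007179


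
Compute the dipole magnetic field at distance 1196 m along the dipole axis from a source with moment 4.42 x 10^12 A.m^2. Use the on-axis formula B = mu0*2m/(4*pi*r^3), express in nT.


m = 4.42 x 10^12 = 4420000000000 A.m^2
2m = 8840000000000 A.m^2
r^3 = 1196^3 = 1710777536
B = (4pi*10^-7) * 8840000000000 / (4*pi * 1710777536) * 1e9
= 11108671.623094 / 21498264556.1 * 1e9
= 516724.1102 nT

516724.1102


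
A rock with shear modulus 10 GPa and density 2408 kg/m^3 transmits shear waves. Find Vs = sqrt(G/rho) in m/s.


Convert G to Pa: G = 10e9 Pa
Compute G/rho = 10e9 / 2408 = 4152823.9203
Vs = sqrt(4152823.9203) = 2037.85 m/s

2037.85


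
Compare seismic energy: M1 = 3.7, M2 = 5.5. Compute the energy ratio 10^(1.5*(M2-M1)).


M2 - M1 = 5.5 - 3.7 = 1.8
1.5 * 1.8 = 2.7
ratio = 10^2.7 = 501.19

501.19


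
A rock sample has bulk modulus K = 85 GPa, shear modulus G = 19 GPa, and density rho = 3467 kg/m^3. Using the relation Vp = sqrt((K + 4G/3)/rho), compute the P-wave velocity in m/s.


First compute the effective modulus:
K + 4G/3 = 85e9 + 4*19e9/3 = 110333333333.33 Pa
Then divide by density:
110333333333.33 / 3467 = 31823863.0901 Pa/(kg/m^3)
Take the square root:
Vp = sqrt(31823863.0901) = 5641.26 m/s

5641.26


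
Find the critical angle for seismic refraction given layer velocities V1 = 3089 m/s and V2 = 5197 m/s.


V1/V2 = 3089/5197 = 0.594381
theta_c = arcsin(0.594381) = 36.4685 degrees

36.4685


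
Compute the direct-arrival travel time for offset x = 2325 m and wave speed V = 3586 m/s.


t = x / V
= 2325 / 3586
= 0.6484 s

0.6484


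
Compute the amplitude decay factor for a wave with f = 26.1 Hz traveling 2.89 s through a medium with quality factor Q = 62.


pi*f*t/Q = pi*26.1*2.89/62 = 3.822051
A/A0 = exp(-3.822051) = 0.021883

0.021883


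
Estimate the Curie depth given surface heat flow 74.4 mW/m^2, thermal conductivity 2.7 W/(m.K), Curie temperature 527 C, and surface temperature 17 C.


T_Curie - T_surf = 527 - 17 = 510 C
Convert q to W/m^2: 74.4 mW/m^2 = 0.0744 W/m^2
d = 510 * 2.7 / 0.0744 = 18508.06 m

18508.06


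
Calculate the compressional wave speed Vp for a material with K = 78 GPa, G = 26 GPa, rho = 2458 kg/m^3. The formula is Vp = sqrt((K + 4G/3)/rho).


First compute the effective modulus:
K + 4G/3 = 78e9 + 4*26e9/3 = 112666666666.67 Pa
Then divide by density:
112666666666.67 / 2458 = 45836723.6235 Pa/(kg/m^3)
Take the square root:
Vp = sqrt(45836723.6235) = 6770.28 m/s

6770.28


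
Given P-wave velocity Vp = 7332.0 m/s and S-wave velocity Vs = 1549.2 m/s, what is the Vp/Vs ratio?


Vp/Vs = 7332.0 / 1549.2
= 4.7328

4.7328


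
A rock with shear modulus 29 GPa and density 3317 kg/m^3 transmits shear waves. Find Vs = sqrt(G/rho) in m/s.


Convert G to Pa: G = 29e9 Pa
Compute G/rho = 29e9 / 3317 = 8742839.9156
Vs = sqrt(8742839.9156) = 2956.83 m/s

2956.83


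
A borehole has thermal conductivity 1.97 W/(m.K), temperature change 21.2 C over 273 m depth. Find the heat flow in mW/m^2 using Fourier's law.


q = k * dT / dz * 1000
= 1.97 * 21.2 / 273 * 1000
= 0.152982 * 1000
= 152.9817 mW/m^2

152.9817


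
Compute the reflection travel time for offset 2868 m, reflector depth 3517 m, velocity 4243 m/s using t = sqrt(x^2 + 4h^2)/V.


x^2 + 4h^2 = 2868^2 + 4*3517^2 = 8225424 + 49477156 = 57702580
sqrt(57702580) = 7596.2214
t = 7596.2214 / 4243 = 1.7903 s

1.7903


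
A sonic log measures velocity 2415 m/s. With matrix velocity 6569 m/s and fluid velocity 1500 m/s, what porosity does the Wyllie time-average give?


1/V - 1/Vm = 1/2415 - 1/6569 = 0.00026185
1/Vf - 1/Vm = 1/1500 - 1/6569 = 0.00051444
phi = 0.00026185 / 0.00051444 = 0.509

0.509


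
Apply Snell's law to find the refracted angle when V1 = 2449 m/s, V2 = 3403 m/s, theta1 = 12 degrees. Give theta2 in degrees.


sin(theta1) = sin(12 deg) = 0.207912
sin(theta2) = V2/V1 * sin(theta1) = 3403/2449 * 0.207912 = 0.288903
theta2 = arcsin(0.288903) = 16.7923 degrees

16.7923


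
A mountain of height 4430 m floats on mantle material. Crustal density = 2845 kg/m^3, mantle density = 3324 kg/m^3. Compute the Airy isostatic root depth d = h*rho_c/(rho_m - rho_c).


rho_m - rho_c = 3324 - 2845 = 479
d = 4430 * 2845 / 479
= 12603350 / 479
= 26311.8 m

26311.8


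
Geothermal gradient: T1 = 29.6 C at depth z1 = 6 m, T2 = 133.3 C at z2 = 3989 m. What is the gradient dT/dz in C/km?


dT = 133.3 - 29.6 = 103.7 C
dz = 3989 - 6 = 3983 m
gradient = dT/dz * 1000 = 103.7/3983 * 1000 = 26.0357 C/km

26.0357


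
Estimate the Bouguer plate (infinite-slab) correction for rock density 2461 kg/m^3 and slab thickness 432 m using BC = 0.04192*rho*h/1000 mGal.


BC = 0.04192 * rho * h / 1000
= 0.04192 * 2461 * 432 / 1000
= 44.5673 mGal

44.5673


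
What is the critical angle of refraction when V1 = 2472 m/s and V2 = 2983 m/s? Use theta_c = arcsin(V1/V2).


V1/V2 = 2472/2983 = 0.828696
theta_c = arcsin(0.828696) = 55.965 degrees

55.965


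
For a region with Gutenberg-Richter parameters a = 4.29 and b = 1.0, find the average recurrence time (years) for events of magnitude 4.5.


log10(N) = 4.29 - 1.0*4.5 = -0.21
N = 10^-0.21 = 0.616595
T = 1/N = 1/0.616595 = 1.6218 years

1.6218


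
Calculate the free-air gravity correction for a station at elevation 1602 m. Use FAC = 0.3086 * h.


FAC = 0.3086 * h
= 0.3086 * 1602
= 494.3772 mGal

494.3772


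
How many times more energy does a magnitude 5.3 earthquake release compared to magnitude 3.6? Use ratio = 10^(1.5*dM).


M2 - M1 = 5.3 - 3.6 = 1.7
1.5 * 1.7 = 2.55
ratio = 10^2.55 = 354.81

354.81


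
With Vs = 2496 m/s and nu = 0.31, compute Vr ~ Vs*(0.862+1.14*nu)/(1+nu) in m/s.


Numerator factor = 0.862 + 1.14*0.31 = 1.2154
Denominator = 1 + 0.31 = 1.31
Vr = 2496 * 1.2154 / 1.31 = 2315.75 m/s

2315.75


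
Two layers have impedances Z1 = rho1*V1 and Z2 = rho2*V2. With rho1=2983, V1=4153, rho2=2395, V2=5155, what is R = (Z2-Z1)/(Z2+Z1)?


Z1 = 2983 * 4153 = 12388399
Z2 = 2395 * 5155 = 12346225
R = (12346225 - 12388399) / (12346225 + 12388399) = -42174 / 24734624 = -0.0017

-0.0017


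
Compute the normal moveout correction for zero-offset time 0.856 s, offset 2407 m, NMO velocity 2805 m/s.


x/Vnmo = 2407/2805 = 0.858111
(x/Vnmo)^2 = 0.736354
t0^2 = 0.732736
sqrt(0.732736 + 0.736354) = 1.21206
dt = 1.21206 - 0.856 = 0.35606

0.35606


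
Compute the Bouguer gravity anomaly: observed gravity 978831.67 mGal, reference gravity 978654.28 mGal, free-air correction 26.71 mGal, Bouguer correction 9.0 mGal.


BA = g_obs - g_ref + FAC - BC
= 978831.67 - 978654.28 + 26.71 - 9.0
= 195.1 mGal

195.1


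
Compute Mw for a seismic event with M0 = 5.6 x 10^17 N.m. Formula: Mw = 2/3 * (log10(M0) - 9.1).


log10(M0) = log10(5.6 x 10^17) = 17.7482
Mw = 2/3 * (17.7482 - 9.1)
= 2/3 * 8.6482
= 5.77

5.77


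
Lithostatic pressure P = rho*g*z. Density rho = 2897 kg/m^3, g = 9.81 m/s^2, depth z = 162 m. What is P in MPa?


P = rho * g * z / 1e6
= 2897 * 9.81 * 162 / 1e6
= 4603970.34 / 1e6
= 4.604 MPa

4.604


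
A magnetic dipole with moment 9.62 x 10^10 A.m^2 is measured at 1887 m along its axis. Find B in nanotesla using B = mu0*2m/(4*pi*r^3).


m = 9.62 x 10^10 = 96200000000 A.m^2
2m = 192400000000 A.m^2
r^3 = 1887^3 = 6719171103
B = (4pi*10^-7) * 192400000000 / (4*pi * 6719171103) * 1e9
= 241776.97062 / 84435594301.59 * 1e9
= 2863.4484 nT

2863.4484


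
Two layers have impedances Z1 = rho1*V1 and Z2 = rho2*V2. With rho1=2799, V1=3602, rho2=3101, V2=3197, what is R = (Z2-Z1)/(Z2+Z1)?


Z1 = 2799 * 3602 = 10081998
Z2 = 3101 * 3197 = 9913897
R = (9913897 - 10081998) / (9913897 + 10081998) = -168101 / 19995895 = -0.0084

-0.0084


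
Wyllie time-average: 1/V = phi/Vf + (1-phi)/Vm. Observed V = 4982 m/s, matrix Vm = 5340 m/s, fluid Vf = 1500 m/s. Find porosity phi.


1/V - 1/Vm = 1/4982 - 1/5340 = 1.346e-05
1/Vf - 1/Vm = 1/1500 - 1/5340 = 0.0004794
phi = 1.346e-05 / 0.0004794 = 0.0281

0.0281


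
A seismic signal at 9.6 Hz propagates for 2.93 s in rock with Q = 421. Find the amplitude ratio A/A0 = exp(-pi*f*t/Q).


pi*f*t/Q = pi*9.6*2.93/421 = 0.209897
A/A0 = exp(-0.209897) = 0.810668

0.810668


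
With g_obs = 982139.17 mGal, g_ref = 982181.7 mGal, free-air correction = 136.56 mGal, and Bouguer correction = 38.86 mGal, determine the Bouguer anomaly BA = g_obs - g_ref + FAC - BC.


BA = g_obs - g_ref + FAC - BC
= 982139.17 - 982181.7 + 136.56 - 38.86
= 55.17 mGal

55.17


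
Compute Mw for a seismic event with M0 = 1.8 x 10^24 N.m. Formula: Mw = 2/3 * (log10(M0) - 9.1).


log10(M0) = log10(1.8 x 10^24) = 24.2553
Mw = 2/3 * (24.2553 - 9.1)
= 2/3 * 15.1553
= 10.1

10.1


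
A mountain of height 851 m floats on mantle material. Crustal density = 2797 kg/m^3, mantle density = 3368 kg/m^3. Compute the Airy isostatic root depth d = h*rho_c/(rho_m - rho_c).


rho_m - rho_c = 3368 - 2797 = 571
d = 851 * 2797 / 571
= 2380247 / 571
= 4168.56 m

4168.56


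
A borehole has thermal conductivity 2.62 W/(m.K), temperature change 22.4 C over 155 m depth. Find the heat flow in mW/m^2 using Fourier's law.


q = k * dT / dz * 1000
= 2.62 * 22.4 / 155 * 1000
= 0.378632 * 1000
= 378.6323 mW/m^2

378.6323


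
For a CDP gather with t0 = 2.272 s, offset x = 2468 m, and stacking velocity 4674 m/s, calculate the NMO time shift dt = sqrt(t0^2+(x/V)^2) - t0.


x/Vnmo = 2468/4674 = 0.528027
(x/Vnmo)^2 = 0.278813
t0^2 = 5.161984
sqrt(5.161984 + 0.278813) = 2.332552
dt = 2.332552 - 2.272 = 0.060552

0.060552


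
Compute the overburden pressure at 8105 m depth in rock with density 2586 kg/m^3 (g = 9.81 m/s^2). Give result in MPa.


P = rho * g * z / 1e6
= 2586 * 9.81 * 8105 / 1e6
= 205612989.3 / 1e6
= 205.613 MPa

205.613


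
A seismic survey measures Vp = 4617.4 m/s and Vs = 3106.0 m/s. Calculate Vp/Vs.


Vp/Vs = 4617.4 / 3106.0
= 1.4866

1.4866


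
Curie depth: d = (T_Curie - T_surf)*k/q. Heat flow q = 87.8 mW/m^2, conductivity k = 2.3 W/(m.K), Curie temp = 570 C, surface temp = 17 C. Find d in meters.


T_Curie - T_surf = 570 - 17 = 553 C
Convert q to W/m^2: 87.8 mW/m^2 = 0.0878 W/m^2
d = 553 * 2.3 / 0.0878 = 14486.33 m

14486.33


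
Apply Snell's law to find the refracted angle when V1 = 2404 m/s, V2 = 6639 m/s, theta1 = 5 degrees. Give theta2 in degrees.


sin(theta1) = sin(5 deg) = 0.087156
sin(theta2) = V2/V1 * sin(theta1) = 6639/2404 * 0.087156 = 0.240693
theta2 = arcsin(0.240693) = 13.9275 degrees

13.9275


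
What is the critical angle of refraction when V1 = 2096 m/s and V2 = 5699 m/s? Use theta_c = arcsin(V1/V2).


V1/V2 = 2096/5699 = 0.367784
theta_c = arcsin(0.367784) = 21.579 degrees

21.579


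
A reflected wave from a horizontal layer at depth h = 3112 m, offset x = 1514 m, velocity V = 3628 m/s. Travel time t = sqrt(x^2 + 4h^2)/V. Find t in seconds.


x^2 + 4h^2 = 1514^2 + 4*3112^2 = 2292196 + 38738176 = 41030372
sqrt(41030372) = 6405.4955
t = 6405.4955 / 3628 = 1.7656 s

1.7656


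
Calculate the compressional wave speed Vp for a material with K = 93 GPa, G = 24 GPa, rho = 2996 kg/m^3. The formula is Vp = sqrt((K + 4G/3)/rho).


First compute the effective modulus:
K + 4G/3 = 93e9 + 4*24e9/3 = 125000000000.0 Pa
Then divide by density:
125000000000.0 / 2996 = 41722296.3952 Pa/(kg/m^3)
Take the square root:
Vp = sqrt(41722296.3952) = 6459.28 m/s

6459.28


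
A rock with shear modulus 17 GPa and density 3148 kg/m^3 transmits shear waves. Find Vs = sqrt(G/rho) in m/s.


Convert G to Pa: G = 17e9 Pa
Compute G/rho = 17e9 / 3148 = 5400254.1296
Vs = sqrt(5400254.1296) = 2323.84 m/s

2323.84


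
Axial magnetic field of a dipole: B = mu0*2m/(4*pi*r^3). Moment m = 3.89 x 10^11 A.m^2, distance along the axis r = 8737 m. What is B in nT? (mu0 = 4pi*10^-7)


m = 3.89 x 10^11 = 389000000000 A.m^2
2m = 778000000000 A.m^2
r^3 = 8737^3 = 666940371553
B = (4pi*10^-7) * 778000000000 / (4*pi * 666940371553) * 1e9
= 977663.633797 / 8381019886613.41 * 1e9
= 116.6521 nT

116.6521


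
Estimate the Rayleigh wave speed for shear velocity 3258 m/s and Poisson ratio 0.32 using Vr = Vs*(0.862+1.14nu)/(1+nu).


Numerator factor = 0.862 + 1.14*0.32 = 1.2268
Denominator = 1 + 0.32 = 1.32
Vr = 3258 * 1.2268 / 1.32 = 3027.97 m/s

3027.97


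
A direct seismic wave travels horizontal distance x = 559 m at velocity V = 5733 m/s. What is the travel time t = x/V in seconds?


t = x / V
= 559 / 5733
= 0.0975 s

0.0975


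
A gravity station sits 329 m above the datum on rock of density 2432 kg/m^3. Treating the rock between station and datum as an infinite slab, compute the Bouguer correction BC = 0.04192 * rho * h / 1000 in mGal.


BC = 0.04192 * rho * h / 1000
= 0.04192 * 2432 * 329 / 1000
= 33.5414 mGal

33.5414


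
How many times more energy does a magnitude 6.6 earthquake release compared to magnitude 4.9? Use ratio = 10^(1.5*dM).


M2 - M1 = 6.6 - 4.9 = 1.7
1.5 * 1.7 = 2.55
ratio = 10^2.55 = 354.81

354.81


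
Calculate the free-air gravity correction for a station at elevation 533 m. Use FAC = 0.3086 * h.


FAC = 0.3086 * h
= 0.3086 * 533
= 164.4838 mGal

164.4838


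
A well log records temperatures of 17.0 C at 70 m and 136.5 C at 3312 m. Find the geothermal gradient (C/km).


dT = 136.5 - 17.0 = 119.5 C
dz = 3312 - 70 = 3242 m
gradient = dT/dz * 1000 = 119.5/3242 * 1000 = 36.86 C/km

36.86


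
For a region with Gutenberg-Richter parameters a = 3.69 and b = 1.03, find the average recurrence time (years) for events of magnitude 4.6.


log10(N) = 3.69 - 1.03*4.6 = -1.048
N = 10^-1.048 = 0.089536
T = 1/N = 1/0.089536 = 11.1686 years

11.1686


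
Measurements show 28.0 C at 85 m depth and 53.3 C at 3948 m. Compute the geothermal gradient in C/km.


dT = 53.3 - 28.0 = 25.3 C
dz = 3948 - 85 = 3863 m
gradient = dT/dz * 1000 = 25.3/3863 * 1000 = 6.5493 C/km

6.5493


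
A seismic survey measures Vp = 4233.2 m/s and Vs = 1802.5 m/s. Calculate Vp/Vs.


Vp/Vs = 4233.2 / 1802.5
= 2.3485

2.3485


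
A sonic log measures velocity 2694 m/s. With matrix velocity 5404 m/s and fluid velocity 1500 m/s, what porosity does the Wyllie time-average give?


1/V - 1/Vm = 1/2694 - 1/5404 = 0.00018615
1/Vf - 1/Vm = 1/1500 - 1/5404 = 0.00048162
phi = 0.00018615 / 0.00048162 = 0.3865

0.3865


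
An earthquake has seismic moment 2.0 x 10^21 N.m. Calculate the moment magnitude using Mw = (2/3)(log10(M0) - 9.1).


log10(M0) = log10(2.0 x 10^21) = 21.301
Mw = 2/3 * (21.301 - 9.1)
= 2/3 * 12.201
= 8.13

8.13


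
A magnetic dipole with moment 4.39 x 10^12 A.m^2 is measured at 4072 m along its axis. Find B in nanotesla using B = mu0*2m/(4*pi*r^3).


m = 4.39 x 10^12 = 4390000000000 A.m^2
2m = 8780000000000 A.m^2
r^3 = 4072^3 = 67518581248
B = (4pi*10^-7) * 8780000000000 / (4*pi * 67518581248) * 1e9
= 11033273.399407 / 848463515318.09 * 1e9
= 13003.8277 nT

13003.8277


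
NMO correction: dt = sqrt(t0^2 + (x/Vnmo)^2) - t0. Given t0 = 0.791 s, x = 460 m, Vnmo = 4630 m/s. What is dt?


x/Vnmo = 460/4630 = 0.099352
(x/Vnmo)^2 = 0.009871
t0^2 = 0.625681
sqrt(0.625681 + 0.009871) = 0.797215
dt = 0.797215 - 0.791 = 0.006215

0.006215


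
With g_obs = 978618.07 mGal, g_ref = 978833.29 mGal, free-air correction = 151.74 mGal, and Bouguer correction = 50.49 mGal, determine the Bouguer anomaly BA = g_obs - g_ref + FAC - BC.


BA = g_obs - g_ref + FAC - BC
= 978618.07 - 978833.29 + 151.74 - 50.49
= -113.97 mGal

-113.97


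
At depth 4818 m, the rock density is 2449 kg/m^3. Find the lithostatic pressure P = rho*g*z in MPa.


P = rho * g * z / 1e6
= 2449 * 9.81 * 4818 / 1e6
= 115750956.42 / 1e6
= 115.751 MPa

115.751


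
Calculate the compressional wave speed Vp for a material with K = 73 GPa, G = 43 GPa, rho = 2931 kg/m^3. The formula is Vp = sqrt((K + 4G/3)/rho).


First compute the effective modulus:
K + 4G/3 = 73e9 + 4*43e9/3 = 130333333333.33 Pa
Then divide by density:
130333333333.33 / 2931 = 44467189.8101 Pa/(kg/m^3)
Take the square root:
Vp = sqrt(44467189.8101) = 6668.37 m/s

6668.37


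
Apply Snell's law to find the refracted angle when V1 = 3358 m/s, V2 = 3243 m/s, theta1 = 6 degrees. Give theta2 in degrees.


sin(theta1) = sin(6 deg) = 0.104528
sin(theta2) = V2/V1 * sin(theta1) = 3243/3358 * 0.104528 = 0.100949
theta2 = arcsin(0.100949) = 5.7938 degrees

5.7938


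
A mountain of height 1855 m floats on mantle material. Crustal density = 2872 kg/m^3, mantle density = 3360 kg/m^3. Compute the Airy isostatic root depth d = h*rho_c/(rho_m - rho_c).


rho_m - rho_c = 3360 - 2872 = 488
d = 1855 * 2872 / 488
= 5327560 / 488
= 10917.13 m

10917.13


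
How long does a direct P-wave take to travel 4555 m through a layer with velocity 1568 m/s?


t = x / V
= 4555 / 1568
= 2.905 s

2.905


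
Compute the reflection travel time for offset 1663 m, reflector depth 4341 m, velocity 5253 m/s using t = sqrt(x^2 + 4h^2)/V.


x^2 + 4h^2 = 1663^2 + 4*4341^2 = 2765569 + 75377124 = 78142693
sqrt(78142693) = 8839.8356
t = 8839.8356 / 5253 = 1.6828 s

1.6828


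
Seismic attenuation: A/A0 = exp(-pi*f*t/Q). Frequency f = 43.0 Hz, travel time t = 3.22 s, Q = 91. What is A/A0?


pi*f*t/Q = pi*43.0*3.22/91 = 4.780054
A/A0 = exp(-4.780054) = 0.008396

0.008396


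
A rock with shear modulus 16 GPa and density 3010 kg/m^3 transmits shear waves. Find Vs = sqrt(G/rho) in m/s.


Convert G to Pa: G = 16e9 Pa
Compute G/rho = 16e9 / 3010 = 5315614.6179
Vs = sqrt(5315614.6179) = 2305.56 m/s

2305.56


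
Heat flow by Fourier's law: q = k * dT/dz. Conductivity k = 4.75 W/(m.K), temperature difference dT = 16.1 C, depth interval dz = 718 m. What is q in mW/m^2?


q = k * dT / dz * 1000
= 4.75 * 16.1 / 718 * 1000
= 0.106511 * 1000
= 106.5111 mW/m^2

106.5111


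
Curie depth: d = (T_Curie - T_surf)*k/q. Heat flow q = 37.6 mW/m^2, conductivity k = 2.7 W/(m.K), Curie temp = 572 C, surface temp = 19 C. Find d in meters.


T_Curie - T_surf = 572 - 19 = 553 C
Convert q to W/m^2: 37.6 mW/m^2 = 0.0376 W/m^2
d = 553 * 2.7 / 0.0376 = 39710.11 m

39710.11


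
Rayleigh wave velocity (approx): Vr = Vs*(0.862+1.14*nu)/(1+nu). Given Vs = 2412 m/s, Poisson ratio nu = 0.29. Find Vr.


Numerator factor = 0.862 + 1.14*0.29 = 1.1926
Denominator = 1 + 0.29 = 1.29
Vr = 2412 * 1.1926 / 1.29 = 2229.88 m/s

2229.88


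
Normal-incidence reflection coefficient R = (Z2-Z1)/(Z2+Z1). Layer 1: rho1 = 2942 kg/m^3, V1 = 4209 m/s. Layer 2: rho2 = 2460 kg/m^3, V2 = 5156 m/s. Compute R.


Z1 = 2942 * 4209 = 12382878
Z2 = 2460 * 5156 = 12683760
R = (12683760 - 12382878) / (12683760 + 12382878) = 300882 / 25066638 = 0.012

0.012


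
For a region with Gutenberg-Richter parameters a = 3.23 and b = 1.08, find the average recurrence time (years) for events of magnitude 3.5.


log10(N) = 3.23 - 1.08*3.5 = -0.55
N = 10^-0.55 = 0.281838
T = 1/N = 1/0.281838 = 3.5481 years

3.5481


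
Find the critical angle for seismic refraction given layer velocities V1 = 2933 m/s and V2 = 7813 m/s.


V1/V2 = 2933/7813 = 0.3754
theta_c = arcsin(0.3754) = 22.049 degrees

22.049


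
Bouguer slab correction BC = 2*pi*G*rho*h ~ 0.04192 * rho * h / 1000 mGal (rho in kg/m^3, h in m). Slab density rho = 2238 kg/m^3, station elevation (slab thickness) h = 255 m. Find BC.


BC = 0.04192 * rho * h / 1000
= 0.04192 * 2238 * 255 / 1000
= 23.9233 mGal

23.9233


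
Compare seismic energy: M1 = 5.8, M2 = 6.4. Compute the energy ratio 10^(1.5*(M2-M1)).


M2 - M1 = 6.4 - 5.8 = 0.6
1.5 * 0.6 = 0.9
ratio = 10^0.9 = 7.94

7.94


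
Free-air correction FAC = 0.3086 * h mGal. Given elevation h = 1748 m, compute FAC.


FAC = 0.3086 * h
= 0.3086 * 1748
= 539.4328 mGal

539.4328


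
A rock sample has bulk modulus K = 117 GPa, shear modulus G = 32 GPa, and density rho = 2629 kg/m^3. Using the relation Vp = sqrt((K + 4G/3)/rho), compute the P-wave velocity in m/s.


First compute the effective modulus:
K + 4G/3 = 117e9 + 4*32e9/3 = 159666666666.67 Pa
Then divide by density:
159666666666.67 / 2629 = 60732851.5278 Pa/(kg/m^3)
Take the square root:
Vp = sqrt(60732851.5278) = 7793.13 m/s

7793.13


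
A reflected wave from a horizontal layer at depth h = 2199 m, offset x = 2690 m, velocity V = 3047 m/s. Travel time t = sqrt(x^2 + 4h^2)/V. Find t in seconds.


x^2 + 4h^2 = 2690^2 + 4*2199^2 = 7236100 + 19342404 = 26578504
sqrt(26578504) = 5155.4344
t = 5155.4344 / 3047 = 1.692 s

1.692


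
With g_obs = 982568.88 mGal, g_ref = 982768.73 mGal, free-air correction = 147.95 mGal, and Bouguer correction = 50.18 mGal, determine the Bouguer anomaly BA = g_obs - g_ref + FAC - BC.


BA = g_obs - g_ref + FAC - BC
= 982568.88 - 982768.73 + 147.95 - 50.18
= -102.08 mGal

-102.08


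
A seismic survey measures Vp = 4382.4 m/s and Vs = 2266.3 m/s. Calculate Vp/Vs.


Vp/Vs = 4382.4 / 2266.3
= 1.9337

1.9337


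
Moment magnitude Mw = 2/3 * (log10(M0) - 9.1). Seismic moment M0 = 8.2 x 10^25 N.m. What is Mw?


log10(M0) = log10(8.2 x 10^25) = 25.9138
Mw = 2/3 * (25.9138 - 9.1)
= 2/3 * 16.8138
= 11.21

11.21
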